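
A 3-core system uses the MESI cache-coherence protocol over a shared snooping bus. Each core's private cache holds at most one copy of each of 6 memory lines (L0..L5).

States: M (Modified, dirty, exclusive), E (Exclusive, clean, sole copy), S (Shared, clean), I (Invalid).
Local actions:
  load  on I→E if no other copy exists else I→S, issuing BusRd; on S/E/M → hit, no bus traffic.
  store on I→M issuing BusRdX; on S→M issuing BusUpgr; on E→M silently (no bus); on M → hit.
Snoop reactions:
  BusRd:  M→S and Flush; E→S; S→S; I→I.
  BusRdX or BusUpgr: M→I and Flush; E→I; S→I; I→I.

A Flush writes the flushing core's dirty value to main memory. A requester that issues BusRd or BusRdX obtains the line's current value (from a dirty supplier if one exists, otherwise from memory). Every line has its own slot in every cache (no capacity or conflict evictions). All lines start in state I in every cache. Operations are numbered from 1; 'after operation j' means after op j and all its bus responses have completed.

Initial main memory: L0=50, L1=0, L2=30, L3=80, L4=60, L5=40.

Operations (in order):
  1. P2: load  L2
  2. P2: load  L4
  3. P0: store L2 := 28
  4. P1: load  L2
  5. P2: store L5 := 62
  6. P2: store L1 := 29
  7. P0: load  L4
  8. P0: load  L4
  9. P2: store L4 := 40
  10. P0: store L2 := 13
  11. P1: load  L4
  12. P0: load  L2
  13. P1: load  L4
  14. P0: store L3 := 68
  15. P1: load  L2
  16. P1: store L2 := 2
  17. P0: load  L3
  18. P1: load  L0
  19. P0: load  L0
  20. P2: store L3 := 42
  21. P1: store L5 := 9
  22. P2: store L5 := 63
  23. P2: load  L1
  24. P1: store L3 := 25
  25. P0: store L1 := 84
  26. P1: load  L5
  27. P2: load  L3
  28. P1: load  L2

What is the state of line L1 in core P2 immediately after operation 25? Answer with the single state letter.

state = I

  op1 P2: load  L2 → I/I/E on L2; bus BusRd; mem=30
  op2 P2: load  L4 → I/I/E on L4; bus BusRd; mem=60
  op3 P0: store L2 := 28 → M/I/I on L2; bus BusRdX; mem=30
  op4 P1: load  L2 → S/S/I on L2; bus BusRd Flush; mem=28
  op5 P2: store L5 := 62 → I/I/M on L5; bus BusRdX; mem=40
  op6 P2: store L1 := 29 → I/I/M on L1; bus BusRdX; mem=0
  op7 P0: load  L4 → S/I/S on L4; bus BusRd; mem=60
  op8 P0: load  L4 → S/I/S on L4; bus (none); mem=60
  op9 P2: store L4 := 40 → I/I/M on L4; bus BusUpgr; mem=60
  op10 P0: store L2 := 13 → M/I/I on L2; bus BusUpgr; mem=28
  op11 P1: load  L4 → I/S/S on L4; bus BusRd Flush; mem=40
  op12 P0: load  L2 → M/I/I on L2; bus (none); mem=28
  op13 P1: load  L4 → I/S/S on L4; bus (none); mem=40
  op14 P0: store L3 := 68 → M/I/I on L3; bus BusRdX; mem=80
  op15 P1: load  L2 → S/S/I on L2; bus BusRd Flush; mem=13
  op16 P1: store L2 := 2 → I/M/I on L2; bus BusUpgr; mem=13
  op17 P0: load  L3 → M/I/I on L3; bus (none); mem=80
  op18 P1: load  L0 → I/E/I on L0; bus BusRd; mem=50
  op19 P0: load  L0 → S/S/I on L0; bus BusRd; mem=50
  op20 P2: store L3 := 42 → I/I/M on L3; bus BusRdX Flush; mem=68
  op21 P1: store L5 := 9 → I/M/I on L5; bus BusRdX Flush; mem=62
  op22 P2: store L5 := 63 → I/I/M on L5; bus BusRdX Flush; mem=9
  op23 P2: load  L1 → I/I/M on L1; bus (none); mem=0
  op24 P1: store L3 := 25 → I/M/I on L3; bus BusRdX Flush; mem=42
  op25 P0: store L1 := 84 → M/I/I on L1; bus BusRdX Flush; mem=29
  op26 P1: load  L5 → I/S/S on L5; bus BusRd Flush; mem=63
  op27 P2: load  L3 → I/S/S on L3; bus BusRd Flush; mem=25
  op28 P1: load  L2 → I/M/I on L2; bus (none); mem=13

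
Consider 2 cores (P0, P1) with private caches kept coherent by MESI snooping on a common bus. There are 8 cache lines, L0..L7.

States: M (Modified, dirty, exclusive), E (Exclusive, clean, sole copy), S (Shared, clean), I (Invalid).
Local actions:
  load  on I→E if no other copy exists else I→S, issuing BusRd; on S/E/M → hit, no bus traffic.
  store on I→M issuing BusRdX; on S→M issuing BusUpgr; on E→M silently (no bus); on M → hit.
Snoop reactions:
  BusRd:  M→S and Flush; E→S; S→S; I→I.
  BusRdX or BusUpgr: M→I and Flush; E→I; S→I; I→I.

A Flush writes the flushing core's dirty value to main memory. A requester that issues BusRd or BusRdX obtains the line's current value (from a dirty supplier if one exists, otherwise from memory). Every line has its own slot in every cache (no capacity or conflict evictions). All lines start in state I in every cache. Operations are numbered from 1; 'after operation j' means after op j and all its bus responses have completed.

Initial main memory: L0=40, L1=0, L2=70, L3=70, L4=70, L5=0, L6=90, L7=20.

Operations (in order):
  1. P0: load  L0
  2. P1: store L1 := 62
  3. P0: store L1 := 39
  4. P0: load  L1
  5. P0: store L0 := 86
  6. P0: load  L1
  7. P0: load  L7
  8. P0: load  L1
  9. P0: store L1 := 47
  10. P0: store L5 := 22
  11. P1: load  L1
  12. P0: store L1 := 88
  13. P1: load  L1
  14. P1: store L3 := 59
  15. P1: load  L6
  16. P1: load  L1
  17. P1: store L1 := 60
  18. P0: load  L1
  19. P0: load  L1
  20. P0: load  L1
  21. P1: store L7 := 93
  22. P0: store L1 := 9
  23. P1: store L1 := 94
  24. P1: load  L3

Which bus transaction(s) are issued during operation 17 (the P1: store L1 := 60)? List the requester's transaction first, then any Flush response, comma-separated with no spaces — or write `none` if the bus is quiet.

bus = BusUpgr

[1] P0: load  L0 | P0:E(40), P1:I | bus: BusRd
[2] P1: store L1 := 62 | P0:I, P1:M(62) | bus: BusRdX
[3] P0: store L1 := 39 | P0:M(39), P1:I | bus: BusRdX,Flush
[4] P0: load  L1 | P0:M(39), P1:I | bus: none
[5] P0: store L0 := 86 | P0:M(86), P1:I | bus: none
[6] P0: load  L1 | P0:M(39), P1:I | bus: none
[7] P0: load  L7 | P0:E(20), P1:I | bus: BusRd
[8] P0: load  L1 | P0:M(39), P1:I | bus: none
[9] P0: store L1 := 47 | P0:M(47), P1:I | bus: none
[10] P0: store L5 := 22 | P0:M(22), P1:I | bus: BusRdX
[11] P1: load  L1 | P0:S(47), P1:S(47) | bus: BusRd,Flush
[12] P0: store L1 := 88 | P0:M(88), P1:I | bus: BusUpgr
[13] P1: load  L1 | P0:S(88), P1:S(88) | bus: BusRd,Flush
[14] P1: store L3 := 59 | P0:I, P1:M(59) | bus: BusRdX
[15] P1: load  L6 | P0:I, P1:E(90) | bus: BusRd
[16] P1: load  L1 | P0:S(88), P1:S(88) | bus: none
[17] P1: store L1 := 60 | P0:I, P1:M(60) | bus: BusUpgr
[18] P0: load  L1 | P0:S(60), P1:S(60) | bus: BusRd,Flush
[19] P0: load  L1 | P0:S(60), P1:S(60) | bus: none
[20] P0: load  L1 | P0:S(60), P1:S(60) | bus: none
[21] P1: store L7 := 93 | P0:I, P1:M(93) | bus: BusRdX
[22] P0: store L1 := 9 | P0:M(9), P1:I | bus: BusUpgr
[23] P1: store L1 := 94 | P0:I, P1:M(94) | bus: BusRdX,Flush
[24] P1: load  L3 | P0:I, P1:M(59) | bus: none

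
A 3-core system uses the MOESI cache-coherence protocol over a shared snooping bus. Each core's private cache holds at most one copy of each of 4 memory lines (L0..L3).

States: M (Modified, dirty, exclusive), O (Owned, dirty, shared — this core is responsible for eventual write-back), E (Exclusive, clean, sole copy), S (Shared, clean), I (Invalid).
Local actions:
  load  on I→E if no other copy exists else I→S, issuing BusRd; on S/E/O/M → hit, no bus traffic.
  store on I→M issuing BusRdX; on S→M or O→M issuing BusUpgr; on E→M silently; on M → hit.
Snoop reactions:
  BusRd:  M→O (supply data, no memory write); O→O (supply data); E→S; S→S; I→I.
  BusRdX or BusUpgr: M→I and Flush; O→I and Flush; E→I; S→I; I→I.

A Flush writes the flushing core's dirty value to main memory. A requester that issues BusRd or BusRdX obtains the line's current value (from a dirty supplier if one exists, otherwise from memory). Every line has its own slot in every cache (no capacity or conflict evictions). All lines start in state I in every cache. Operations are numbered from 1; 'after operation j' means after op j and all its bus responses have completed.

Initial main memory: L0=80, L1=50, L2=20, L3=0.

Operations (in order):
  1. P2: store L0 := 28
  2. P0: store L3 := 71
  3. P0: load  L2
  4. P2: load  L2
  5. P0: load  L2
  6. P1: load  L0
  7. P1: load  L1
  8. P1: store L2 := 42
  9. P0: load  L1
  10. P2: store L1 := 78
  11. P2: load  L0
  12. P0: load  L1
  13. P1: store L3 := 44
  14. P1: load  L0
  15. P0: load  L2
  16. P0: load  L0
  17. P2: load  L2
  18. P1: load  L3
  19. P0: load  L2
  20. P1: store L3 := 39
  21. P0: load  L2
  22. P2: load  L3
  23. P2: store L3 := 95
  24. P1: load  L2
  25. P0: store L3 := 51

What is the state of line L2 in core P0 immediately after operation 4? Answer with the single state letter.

1. P2: store L0 := 28  bus=[BusRdX]  L0: P0=I P1=I P2=M  mem[L0]=80
2. P0: store L3 := 71  bus=[BusRdX]  L3: P0=M P1=I P2=I  mem[L3]=0
3. P0: load  L2  bus=[BusRd]  L2: P0=E P1=I P2=I  mem[L2]=20
4. P2: load  L2  bus=[BusRd]  L2: P0=S P1=I P2=S  mem[L2]=20
5. P0: load  L2  bus=[-]  L2: P0=S P1=I P2=S  mem[L2]=20
6. P1: load  L0  bus=[BusRd]  L0: P0=I P1=S P2=O  mem[L0]=80
7. P1: load  L1  bus=[BusRd]  L1: P0=I P1=E P2=I  mem[L1]=50
8. P1: store L2 := 42  bus=[BusRdX]  L2: P0=I P1=M P2=I  mem[L2]=20
9. P0: load  L1  bus=[BusRd]  L1: P0=S P1=S P2=I  mem[L1]=50
10. P2: store L1 := 78  bus=[BusRdX]  L1: P0=I P1=I P2=M  mem[L1]=50
11. P2: load  L0  bus=[-]  L0: P0=I P1=S P2=O  mem[L0]=80
12. P0: load  L1  bus=[BusRd]  L1: P0=S P1=I P2=O  mem[L1]=50
13. P1: store L3 := 44  bus=[BusRdX,Flush]  L3: P0=I P1=M P2=I  mem[L3]=71
14. P1: load  L0  bus=[-]  L0: P0=I P1=S P2=O  mem[L0]=80
15. P0: load  L2  bus=[BusRd]  L2: P0=S P1=O P2=I  mem[L2]=20
16. P0: load  L0  bus=[BusRd]  L0: P0=S P1=S P2=O  mem[L0]=80
17. P2: load  L2  bus=[BusRd]  L2: P0=S P1=O P2=S  mem[L2]=20
18. P1: load  L3  bus=[-]  L3: P0=I P1=M P2=I  mem[L3]=71
19. P0: load  L2  bus=[-]  L2: P0=S P1=O P2=S  mem[L2]=20
20. P1: store L3 := 39  bus=[-]  L3: P0=I P1=M P2=I  mem[L3]=71
21. P0: load  L2  bus=[-]  L2: P0=S P1=O P2=S  mem[L2]=20
22. P2: load  L3  bus=[BusRd]  L3: P0=I P1=O P2=S  mem[L3]=71
23. P2: store L3 := 95  bus=[BusUpgr,Flush]  L3: P0=I P1=I P2=M  mem[L3]=39
24. P1: load  L2  bus=[-]  L2: P0=S P1=O P2=S  mem[L2]=20
25. P0: store L3 := 51  bus=[BusRdX,Flush]  L3: P0=M P1=I P2=I  mem[L3]=95

state = S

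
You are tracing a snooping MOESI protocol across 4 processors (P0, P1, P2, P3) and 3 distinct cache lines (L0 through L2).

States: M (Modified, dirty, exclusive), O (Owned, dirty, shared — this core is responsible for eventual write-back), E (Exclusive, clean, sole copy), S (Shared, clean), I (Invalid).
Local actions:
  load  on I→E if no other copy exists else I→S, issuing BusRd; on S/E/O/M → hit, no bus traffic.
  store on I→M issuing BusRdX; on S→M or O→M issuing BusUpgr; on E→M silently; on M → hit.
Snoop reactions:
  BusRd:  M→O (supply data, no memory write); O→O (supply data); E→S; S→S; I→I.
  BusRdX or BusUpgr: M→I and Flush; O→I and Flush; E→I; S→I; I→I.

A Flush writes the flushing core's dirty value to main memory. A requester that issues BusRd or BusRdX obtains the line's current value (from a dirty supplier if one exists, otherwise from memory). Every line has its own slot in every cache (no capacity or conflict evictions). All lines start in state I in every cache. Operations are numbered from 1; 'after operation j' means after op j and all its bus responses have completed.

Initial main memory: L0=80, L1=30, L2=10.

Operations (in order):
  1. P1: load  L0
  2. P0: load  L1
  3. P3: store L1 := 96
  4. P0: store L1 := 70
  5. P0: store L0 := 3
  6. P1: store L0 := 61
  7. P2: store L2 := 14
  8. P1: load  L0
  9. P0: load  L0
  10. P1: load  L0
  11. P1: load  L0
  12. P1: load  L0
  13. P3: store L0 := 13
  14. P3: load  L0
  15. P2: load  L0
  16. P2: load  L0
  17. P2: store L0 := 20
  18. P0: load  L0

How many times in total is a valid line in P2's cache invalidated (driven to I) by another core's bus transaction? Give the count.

invalidations = 0

  op1 P1: load  L0 → I/E/I/I on L0; bus BusRd; mem=80
  op2 P0: load  L1 → E/I/I/I on L1; bus BusRd; mem=30
  op3 P3: store L1 := 96 → I/I/I/M on L1; bus BusRdX; mem=30
  op4 P0: store L1 := 70 → M/I/I/I on L1; bus BusRdX Flush; mem=96
  op5 P0: store L0 := 3 → M/I/I/I on L0; bus BusRdX; mem=80
  op6 P1: store L0 := 61 → I/M/I/I on L0; bus BusRdX Flush; mem=3
  op7 P2: store L2 := 14 → I/I/M/I on L2; bus BusRdX; mem=10
  op8 P1: load  L0 → I/M/I/I on L0; bus (none); mem=3
  op9 P0: load  L0 → S/O/I/I on L0; bus BusRd; mem=3
  op10 P1: load  L0 → S/O/I/I on L0; bus (none); mem=3
  op11 P1: load  L0 → S/O/I/I on L0; bus (none); mem=3
  op12 P1: load  L0 → S/O/I/I on L0; bus (none); mem=3
  op13 P3: store L0 := 13 → I/I/I/M on L0; bus BusRdX Flush; mem=61
  op14 P3: load  L0 → I/I/I/M on L0; bus (none); mem=61
  op15 P2: load  L0 → I/I/S/O on L0; bus BusRd; mem=61
  op16 P2: load  L0 → I/I/S/O on L0; bus (none); mem=61
  op17 P2: store L0 := 20 → I/I/M/I on L0; bus BusUpgr Flush; mem=13
  op18 P0: load  L0 → S/I/O/I on L0; bus BusRd; mem=13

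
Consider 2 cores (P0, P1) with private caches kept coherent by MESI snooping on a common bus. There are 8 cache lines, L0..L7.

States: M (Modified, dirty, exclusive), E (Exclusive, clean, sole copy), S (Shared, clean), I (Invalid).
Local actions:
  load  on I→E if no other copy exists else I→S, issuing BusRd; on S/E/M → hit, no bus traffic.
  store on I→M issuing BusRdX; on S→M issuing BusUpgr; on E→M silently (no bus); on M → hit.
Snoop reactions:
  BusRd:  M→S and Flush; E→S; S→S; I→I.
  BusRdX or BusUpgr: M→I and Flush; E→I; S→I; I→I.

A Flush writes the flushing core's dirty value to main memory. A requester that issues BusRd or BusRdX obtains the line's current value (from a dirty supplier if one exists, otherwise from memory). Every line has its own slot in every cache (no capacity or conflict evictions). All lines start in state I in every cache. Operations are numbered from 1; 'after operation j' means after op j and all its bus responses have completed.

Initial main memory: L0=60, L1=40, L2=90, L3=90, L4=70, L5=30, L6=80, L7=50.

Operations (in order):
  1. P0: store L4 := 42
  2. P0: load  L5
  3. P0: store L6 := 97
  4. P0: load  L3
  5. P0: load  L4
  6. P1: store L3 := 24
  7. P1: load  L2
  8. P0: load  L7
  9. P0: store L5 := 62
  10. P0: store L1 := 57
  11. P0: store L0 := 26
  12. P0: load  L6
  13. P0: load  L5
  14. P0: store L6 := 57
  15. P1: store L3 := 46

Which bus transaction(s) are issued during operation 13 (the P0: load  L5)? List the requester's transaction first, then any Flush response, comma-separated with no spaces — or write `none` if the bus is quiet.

step 1: P0: store L4 := 42  ⟶  MI  (L4)  txn=BusRdX  M[L4]=70
step 2: P0: load  L5  ⟶  EI  (L5)  txn=BusRd  M[L5]=30
step 3: P0: store L6 := 97  ⟶  MI  (L6)  txn=BusRdX  M[L6]=80
step 4: P0: load  L3  ⟶  EI  (L3)  txn=BusRd  M[L3]=90
step 5: P0: load  L4  ⟶  MI  (L4)  txn=∅  M[L4]=70
step 6: P1: store L3 := 24  ⟶  IM  (L3)  txn=BusRdX  M[L3]=90
step 7: P1: load  L2  ⟶  IE  (L2)  txn=BusRd  M[L2]=90
step 8: P0: load  L7  ⟶  EI  (L7)  txn=BusRd  M[L7]=50
step 9: P0: store L5 := 62  ⟶  MI  (L5)  txn=∅  M[L5]=30
step 10: P0: store L1 := 57  ⟶  MI  (L1)  txn=BusRdX  M[L1]=40
step 11: P0: store L0 := 26  ⟶  MI  (L0)  txn=BusRdX  M[L0]=60
step 12: P0: load  L6  ⟶  MI  (L6)  txn=∅  M[L6]=80
step 13: P0: load  L5  ⟶  MI  (L5)  txn=∅  M[L5]=30
step 14: P0: store L6 := 57  ⟶  MI  (L6)  txn=∅  M[L6]=80
step 15: P1: store L3 := 46  ⟶  IM  (L3)  txn=∅  M[L3]=90

bus = none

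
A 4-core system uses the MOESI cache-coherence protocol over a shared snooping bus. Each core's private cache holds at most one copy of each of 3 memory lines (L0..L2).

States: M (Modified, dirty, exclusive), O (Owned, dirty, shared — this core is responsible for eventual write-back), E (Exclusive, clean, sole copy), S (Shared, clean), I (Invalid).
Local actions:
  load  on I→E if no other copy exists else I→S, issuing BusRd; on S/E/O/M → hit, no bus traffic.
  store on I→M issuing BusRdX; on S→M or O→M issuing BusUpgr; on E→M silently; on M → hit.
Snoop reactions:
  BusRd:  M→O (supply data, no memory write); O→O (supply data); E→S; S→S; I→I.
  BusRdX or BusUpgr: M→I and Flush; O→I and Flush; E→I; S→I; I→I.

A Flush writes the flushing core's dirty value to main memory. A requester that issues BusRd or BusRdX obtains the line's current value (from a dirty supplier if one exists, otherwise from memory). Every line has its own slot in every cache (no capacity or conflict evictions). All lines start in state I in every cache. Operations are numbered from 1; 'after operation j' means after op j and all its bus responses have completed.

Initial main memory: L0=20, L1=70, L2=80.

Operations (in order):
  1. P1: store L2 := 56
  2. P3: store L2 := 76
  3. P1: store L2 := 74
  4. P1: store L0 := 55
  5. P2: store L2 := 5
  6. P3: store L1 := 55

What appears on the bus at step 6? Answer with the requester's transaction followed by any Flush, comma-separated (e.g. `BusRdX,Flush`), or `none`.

bus = BusRdX

  op1 P1: store L2 := 56 → I/M/I/I on L2; bus BusRdX; mem=80
  op2 P3: store L2 := 76 → I/I/I/M on L2; bus BusRdX Flush; mem=56
  op3 P1: store L2 := 74 → I/M/I/I on L2; bus BusRdX Flush; mem=76
  op4 P1: store L0 := 55 → I/M/I/I on L0; bus BusRdX; mem=20
  op5 P2: store L2 := 5 → I/I/M/I on L2; bus BusRdX Flush; mem=74
  op6 P3: store L1 := 55 → I/I/I/M on L1; bus BusRdX; mem=70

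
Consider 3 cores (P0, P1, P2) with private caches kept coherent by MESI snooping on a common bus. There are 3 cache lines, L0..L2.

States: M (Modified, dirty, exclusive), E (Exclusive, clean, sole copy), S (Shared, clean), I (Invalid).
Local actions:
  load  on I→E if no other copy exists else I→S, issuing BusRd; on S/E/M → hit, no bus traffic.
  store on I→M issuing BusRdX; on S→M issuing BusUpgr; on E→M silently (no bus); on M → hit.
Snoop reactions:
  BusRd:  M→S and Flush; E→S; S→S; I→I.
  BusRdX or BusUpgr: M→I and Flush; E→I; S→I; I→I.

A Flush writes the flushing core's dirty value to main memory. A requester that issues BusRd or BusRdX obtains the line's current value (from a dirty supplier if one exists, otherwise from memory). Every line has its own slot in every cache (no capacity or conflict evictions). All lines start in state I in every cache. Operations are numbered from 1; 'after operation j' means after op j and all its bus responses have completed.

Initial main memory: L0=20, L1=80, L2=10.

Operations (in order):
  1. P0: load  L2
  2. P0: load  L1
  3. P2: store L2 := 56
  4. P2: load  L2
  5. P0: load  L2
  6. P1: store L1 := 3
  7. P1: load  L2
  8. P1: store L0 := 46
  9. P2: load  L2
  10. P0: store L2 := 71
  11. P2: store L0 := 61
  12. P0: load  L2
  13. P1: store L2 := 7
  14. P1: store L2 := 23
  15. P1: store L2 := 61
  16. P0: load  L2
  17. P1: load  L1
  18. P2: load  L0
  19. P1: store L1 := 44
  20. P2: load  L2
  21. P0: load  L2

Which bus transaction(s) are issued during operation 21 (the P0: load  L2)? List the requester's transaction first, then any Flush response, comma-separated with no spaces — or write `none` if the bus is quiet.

  op1 P0: load  L2 → E/I/I on L2; bus BusRd; mem=10
  op2 P0: load  L1 → E/I/I on L1; bus BusRd; mem=80
  op3 P2: store L2 := 56 → I/I/M on L2; bus BusRdX; mem=10
  op4 P2: load  L2 → I/I/M on L2; bus (none); mem=10
  op5 P0: load  L2 → S/I/S on L2; bus BusRd Flush; mem=56
  op6 P1: store L1 := 3 → I/M/I on L1; bus BusRdX; mem=80
  op7 P1: load  L2 → S/S/S on L2; bus BusRd; mem=56
  op8 P1: store L0 := 46 → I/M/I on L0; bus BusRdX; mem=20
  op9 P2: load  L2 → S/S/S on L2; bus (none); mem=56
  op10 P0: store L2 := 71 → M/I/I on L2; bus BusUpgr; mem=56
  op11 P2: store L0 := 61 → I/I/M on L0; bus BusRdX Flush; mem=46
  op12 P0: load  L2 → M/I/I on L2; bus (none); mem=56
  op13 P1: store L2 := 7 → I/M/I on L2; bus BusRdX Flush; mem=71
  op14 P1: store L2 := 23 → I/M/I on L2; bus (none); mem=71
  op15 P1: store L2 := 61 → I/M/I on L2; bus (none); mem=71
  op16 P0: load  L2 → S/S/I on L2; bus BusRd Flush; mem=61
  op17 P1: load  L1 → I/M/I on L1; bus (none); mem=80
  op18 P2: load  L0 → I/I/M on L0; bus (none); mem=46
  op19 P1: store L1 := 44 → I/M/I on L1; bus (none); mem=80
  op20 P2: load  L2 → S/S/S on L2; bus BusRd; mem=61
  op21 P0: load  L2 → S/S/S on L2; bus (none); mem=61

bus = none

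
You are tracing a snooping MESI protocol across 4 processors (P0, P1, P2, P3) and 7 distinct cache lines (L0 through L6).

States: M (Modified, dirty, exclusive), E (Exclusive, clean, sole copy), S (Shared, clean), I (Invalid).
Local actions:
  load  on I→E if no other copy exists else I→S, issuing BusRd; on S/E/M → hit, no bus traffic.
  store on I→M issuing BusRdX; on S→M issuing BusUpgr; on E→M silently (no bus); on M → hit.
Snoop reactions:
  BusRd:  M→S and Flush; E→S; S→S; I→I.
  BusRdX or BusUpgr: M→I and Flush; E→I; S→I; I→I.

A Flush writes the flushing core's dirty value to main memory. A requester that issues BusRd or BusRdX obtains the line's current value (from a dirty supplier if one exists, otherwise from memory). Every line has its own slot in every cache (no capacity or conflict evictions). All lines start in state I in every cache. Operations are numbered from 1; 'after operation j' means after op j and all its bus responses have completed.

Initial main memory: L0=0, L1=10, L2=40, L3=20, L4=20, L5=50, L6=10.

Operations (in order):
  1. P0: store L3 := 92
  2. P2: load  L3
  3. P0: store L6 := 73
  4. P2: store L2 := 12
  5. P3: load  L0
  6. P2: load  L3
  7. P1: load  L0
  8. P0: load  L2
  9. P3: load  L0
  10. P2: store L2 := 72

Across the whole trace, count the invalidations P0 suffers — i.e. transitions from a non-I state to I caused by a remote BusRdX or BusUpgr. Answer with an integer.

invalidations = 1

  op1 P0: store L3 := 92 → M/I/I/I on L3; bus BusRdX; mem=20
  op2 P2: load  L3 → S/I/S/I on L3; bus BusRd Flush; mem=92
  op3 P0: store L6 := 73 → M/I/I/I on L6; bus BusRdX; mem=10
  op4 P2: store L2 := 12 → I/I/M/I on L2; bus BusRdX; mem=40
  op5 P3: load  L0 → I/I/I/E on L0; bus BusRd; mem=0
  op6 P2: load  L3 → S/I/S/I on L3; bus (none); mem=92
  op7 P1: load  L0 → I/S/I/S on L0; bus BusRd; mem=0
  op8 P0: load  L2 → S/I/S/I on L2; bus BusRd Flush; mem=12
  op9 P3: load  L0 → I/S/I/S on L0; bus (none); mem=0
  op10 P2: store L2 := 72 → I/I/M/I on L2; bus BusUpgr; mem=12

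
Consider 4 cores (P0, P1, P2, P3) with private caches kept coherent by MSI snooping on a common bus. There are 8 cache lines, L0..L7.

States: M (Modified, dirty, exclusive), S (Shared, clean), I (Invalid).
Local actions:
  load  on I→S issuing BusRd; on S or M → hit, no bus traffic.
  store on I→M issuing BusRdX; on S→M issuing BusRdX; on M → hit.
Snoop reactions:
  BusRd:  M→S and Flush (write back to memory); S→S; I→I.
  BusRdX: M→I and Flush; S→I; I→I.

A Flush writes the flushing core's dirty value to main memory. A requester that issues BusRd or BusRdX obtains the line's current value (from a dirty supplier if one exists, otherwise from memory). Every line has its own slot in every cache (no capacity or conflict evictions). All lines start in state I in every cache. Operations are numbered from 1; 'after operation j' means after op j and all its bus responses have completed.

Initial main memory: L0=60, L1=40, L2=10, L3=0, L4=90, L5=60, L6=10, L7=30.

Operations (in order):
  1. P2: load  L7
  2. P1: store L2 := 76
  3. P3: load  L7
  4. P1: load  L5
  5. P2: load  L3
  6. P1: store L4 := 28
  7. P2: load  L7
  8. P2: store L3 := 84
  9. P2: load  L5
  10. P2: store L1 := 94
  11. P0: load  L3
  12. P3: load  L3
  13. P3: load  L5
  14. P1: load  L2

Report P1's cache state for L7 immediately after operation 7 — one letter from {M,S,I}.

state = I

[1] P2: load  L7 | P0:I, P1:I, P2:S(30), P3:I | bus: BusRd
[2] P1: store L2 := 76 | P0:I, P1:M(76), P2:I, P3:I | bus: BusRdX
[3] P3: load  L7 | P0:I, P1:I, P2:S(30), P3:S(30) | bus: BusRd
[4] P1: load  L5 | P0:I, P1:S(60), P2:I, P3:I | bus: BusRd
[5] P2: load  L3 | P0:I, P1:I, P2:S(0), P3:I | bus: BusRd
[6] P1: store L4 := 28 | P0:I, P1:M(28), P2:I, P3:I | bus: BusRdX
[7] P2: load  L7 | P0:I, P1:I, P2:S(30), P3:S(30) | bus: none
[8] P2: store L3 := 84 | P0:I, P1:I, P2:M(84), P3:I | bus: BusRdX
[9] P2: load  L5 | P0:I, P1:S(60), P2:S(60), P3:I | bus: BusRd
[10] P2: store L1 := 94 | P0:I, P1:I, P2:M(94), P3:I | bus: BusRdX
[11] P0: load  L3 | P0:S(84), P1:I, P2:S(84), P3:I | bus: BusRd,Flush
[12] P3: load  L3 | P0:S(84), P1:I, P2:S(84), P3:S(84) | bus: BusRd
[13] P3: load  L5 | P0:I, P1:S(60), P2:S(60), P3:S(60) | bus: BusRd
[14] P1: load  L2 | P0:I, P1:M(76), P2:I, P3:I | bus: none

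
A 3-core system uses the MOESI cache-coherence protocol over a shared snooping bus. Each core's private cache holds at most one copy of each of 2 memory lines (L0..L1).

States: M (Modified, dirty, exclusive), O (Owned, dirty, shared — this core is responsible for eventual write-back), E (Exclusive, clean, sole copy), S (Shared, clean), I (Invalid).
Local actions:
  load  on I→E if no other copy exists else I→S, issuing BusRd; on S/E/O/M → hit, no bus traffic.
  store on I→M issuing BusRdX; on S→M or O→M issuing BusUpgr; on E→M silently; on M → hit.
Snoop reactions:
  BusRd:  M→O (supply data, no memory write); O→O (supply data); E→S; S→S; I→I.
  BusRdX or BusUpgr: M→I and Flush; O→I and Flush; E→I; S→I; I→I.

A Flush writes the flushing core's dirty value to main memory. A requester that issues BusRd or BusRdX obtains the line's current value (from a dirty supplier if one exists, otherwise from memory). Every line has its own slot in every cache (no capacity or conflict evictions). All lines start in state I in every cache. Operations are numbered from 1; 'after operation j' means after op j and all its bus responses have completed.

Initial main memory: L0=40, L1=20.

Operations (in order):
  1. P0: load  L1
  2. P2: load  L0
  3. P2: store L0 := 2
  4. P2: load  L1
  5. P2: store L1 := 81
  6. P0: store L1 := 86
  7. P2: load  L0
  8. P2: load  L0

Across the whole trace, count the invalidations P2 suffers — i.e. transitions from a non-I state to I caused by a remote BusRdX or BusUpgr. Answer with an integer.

1. P0: load  L1  bus=[BusRd]  L1: P0=E P1=I P2=I  mem[L1]=20
2. P2: load  L0  bus=[BusRd]  L0: P0=I P1=I P2=E  mem[L0]=40
3. P2: store L0 := 2  bus=[-]  L0: P0=I P1=I P2=M  mem[L0]=40
4. P2: load  L1  bus=[BusRd]  L1: P0=S P1=I P2=S  mem[L1]=20
5. P2: store L1 := 81  bus=[BusUpgr]  L1: P0=I P1=I P2=M  mem[L1]=20
6. P0: store L1 := 86  bus=[BusRdX,Flush]  L1: P0=M P1=I P2=I  mem[L1]=81
7. P2: load  L0  bus=[-]  L0: P0=I P1=I P2=M  mem[L0]=40
8. P2: load  L0  bus=[-]  L0: P0=I P1=I P2=M  mem[L0]=40

invalidations = 1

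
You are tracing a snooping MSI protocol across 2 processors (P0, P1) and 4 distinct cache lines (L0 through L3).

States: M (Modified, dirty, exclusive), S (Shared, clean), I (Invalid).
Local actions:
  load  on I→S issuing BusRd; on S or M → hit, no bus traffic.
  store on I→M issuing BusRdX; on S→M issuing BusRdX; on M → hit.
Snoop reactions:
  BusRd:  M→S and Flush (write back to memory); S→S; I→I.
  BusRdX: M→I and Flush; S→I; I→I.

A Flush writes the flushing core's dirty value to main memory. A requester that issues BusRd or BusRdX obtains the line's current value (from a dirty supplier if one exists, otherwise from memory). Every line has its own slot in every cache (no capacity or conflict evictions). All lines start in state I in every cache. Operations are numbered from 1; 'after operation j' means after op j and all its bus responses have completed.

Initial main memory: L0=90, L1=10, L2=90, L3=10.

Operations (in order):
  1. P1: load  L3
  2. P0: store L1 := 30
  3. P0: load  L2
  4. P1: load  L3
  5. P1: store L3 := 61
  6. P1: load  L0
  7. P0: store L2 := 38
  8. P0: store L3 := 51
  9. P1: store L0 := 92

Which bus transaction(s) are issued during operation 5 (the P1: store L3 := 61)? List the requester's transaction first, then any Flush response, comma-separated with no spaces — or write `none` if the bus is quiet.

bus = BusRdX

  op1 P1: load  L3 → I/S on L3; bus BusRd; mem=10
  op2 P0: store L1 := 30 → M/I on L1; bus BusRdX; mem=10
  op3 P0: load  L2 → S/I on L2; bus BusRd; mem=90
  op4 P1: load  L3 → I/S on L3; bus (none); mem=10
  op5 P1: store L3 := 61 → I/M on L3; bus BusRdX; mem=10
  op6 P1: load  L0 → I/S on L0; bus BusRd; mem=90
  op7 P0: store L2 := 38 → M/I on L2; bus BusRdX; mem=90
  op8 P0: store L3 := 51 → M/I on L3; bus BusRdX Flush; mem=61
  op9 P1: store L0 := 92 → I/M on L0; bus BusRdX; mem=90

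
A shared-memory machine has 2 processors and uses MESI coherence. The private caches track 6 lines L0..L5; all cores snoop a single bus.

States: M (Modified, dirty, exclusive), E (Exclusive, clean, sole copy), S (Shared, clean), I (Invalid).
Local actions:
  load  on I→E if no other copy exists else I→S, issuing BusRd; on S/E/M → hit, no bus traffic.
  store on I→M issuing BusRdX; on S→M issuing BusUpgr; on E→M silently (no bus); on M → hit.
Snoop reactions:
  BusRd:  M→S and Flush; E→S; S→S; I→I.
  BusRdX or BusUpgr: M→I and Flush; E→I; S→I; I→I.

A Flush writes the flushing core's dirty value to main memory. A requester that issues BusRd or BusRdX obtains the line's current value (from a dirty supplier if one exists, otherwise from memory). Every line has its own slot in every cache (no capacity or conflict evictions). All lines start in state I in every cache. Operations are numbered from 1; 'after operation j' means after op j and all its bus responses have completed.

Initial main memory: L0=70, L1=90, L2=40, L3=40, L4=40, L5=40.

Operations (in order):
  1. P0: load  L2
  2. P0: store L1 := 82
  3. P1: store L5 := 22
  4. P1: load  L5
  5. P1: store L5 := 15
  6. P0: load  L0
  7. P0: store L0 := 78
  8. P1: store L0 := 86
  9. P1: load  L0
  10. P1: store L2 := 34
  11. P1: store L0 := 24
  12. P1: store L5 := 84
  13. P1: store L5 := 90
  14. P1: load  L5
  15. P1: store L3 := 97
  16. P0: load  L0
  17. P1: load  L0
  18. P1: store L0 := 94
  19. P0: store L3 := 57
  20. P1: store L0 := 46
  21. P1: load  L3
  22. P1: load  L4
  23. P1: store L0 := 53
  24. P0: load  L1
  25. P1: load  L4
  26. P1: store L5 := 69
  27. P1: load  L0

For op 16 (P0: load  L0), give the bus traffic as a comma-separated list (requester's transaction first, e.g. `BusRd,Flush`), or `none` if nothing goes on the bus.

bus = BusRd,Flush

  op1 P0: load  L2 → E/I on L2; bus BusRd; mem=40
  op2 P0: store L1 := 82 → M/I on L1; bus BusRdX; mem=90
  op3 P1: store L5 := 22 → I/M on L5; bus BusRdX; mem=40
  op4 P1: load  L5 → I/M on L5; bus (none); mem=40
  op5 P1: store L5 := 15 → I/M on L5; bus (none); mem=40
  op6 P0: load  L0 → E/I on L0; bus BusRd; mem=70
  op7 P0: store L0 := 78 → M/I on L0; bus (none); mem=70
  op8 P1: store L0 := 86 → I/M on L0; bus BusRdX Flush; mem=78
  op9 P1: load  L0 → I/M on L0; bus (none); mem=78
  op10 P1: store L2 := 34 → I/M on L2; bus BusRdX; mem=40
  op11 P1: store L0 := 24 → I/M on L0; bus (none); mem=78
  op12 P1: store L5 := 84 → I/M on L5; bus (none); mem=40
  op13 P1: store L5 := 90 → I/M on L5; bus (none); mem=40
  op14 P1: load  L5 → I/M on L5; bus (none); mem=40
  op15 P1: store L3 := 97 → I/M on L3; bus BusRdX; mem=40
  op16 P0: load  L0 → S/S on L0; bus BusRd Flush; mem=24
  op17 P1: load  L0 → S/S on L0; bus (none); mem=24
  op18 P1: store L0 := 94 → I/M on L0; bus BusUpgr; mem=24
  op19 P0: store L3 := 57 → M/I on L3; bus BusRdX Flush; mem=97
  op20 P1: store L0 := 46 → I/M on L0; bus (none); mem=24
  op21 P1: load  L3 → S/S on L3; bus BusRd Flush; mem=57
  op22 P1: load  L4 → I/E on L4; bus BusRd; mem=40
  op23 P1: store L0 := 53 → I/M on L0; bus (none); mem=24
  op24 P0: load  L1 → M/I on L1; bus (none); mem=90
  op25 P1: load  L4 → I/E on L4; bus (none); mem=40
  op26 P1: store L5 := 69 → I/M on L5; bus (none); mem=40
  op27 P1: load  L0 → I/M on L0; bus (none); mem=24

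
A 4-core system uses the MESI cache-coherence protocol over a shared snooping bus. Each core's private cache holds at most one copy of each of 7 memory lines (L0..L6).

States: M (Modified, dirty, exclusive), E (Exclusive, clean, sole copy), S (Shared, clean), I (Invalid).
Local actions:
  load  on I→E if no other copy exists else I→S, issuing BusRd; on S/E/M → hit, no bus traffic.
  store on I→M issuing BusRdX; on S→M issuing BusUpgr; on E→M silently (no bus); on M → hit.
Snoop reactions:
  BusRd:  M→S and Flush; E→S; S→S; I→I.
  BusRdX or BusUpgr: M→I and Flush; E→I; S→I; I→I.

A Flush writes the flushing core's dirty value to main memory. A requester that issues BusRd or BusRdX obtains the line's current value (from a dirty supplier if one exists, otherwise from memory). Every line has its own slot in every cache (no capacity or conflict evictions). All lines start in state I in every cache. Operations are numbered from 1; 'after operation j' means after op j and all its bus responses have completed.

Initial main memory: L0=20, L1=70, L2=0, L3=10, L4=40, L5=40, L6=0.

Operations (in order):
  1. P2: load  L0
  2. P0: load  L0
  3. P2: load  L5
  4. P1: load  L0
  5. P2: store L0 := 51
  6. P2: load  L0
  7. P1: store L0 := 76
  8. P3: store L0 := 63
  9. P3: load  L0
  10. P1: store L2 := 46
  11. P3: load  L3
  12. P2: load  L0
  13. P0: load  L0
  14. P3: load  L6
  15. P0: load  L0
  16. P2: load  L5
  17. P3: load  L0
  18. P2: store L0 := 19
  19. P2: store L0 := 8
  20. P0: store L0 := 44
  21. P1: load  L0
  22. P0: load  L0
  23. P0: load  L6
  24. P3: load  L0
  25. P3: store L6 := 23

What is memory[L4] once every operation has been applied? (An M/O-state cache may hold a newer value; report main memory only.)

memory[L4] = 40

step 1: P2: load  L0  ⟶  IIEI  (L0)  txn=BusRd  M[L0]=20
step 2: P0: load  L0  ⟶  SISI  (L0)  txn=BusRd  M[L0]=20
step 3: P2: load  L5  ⟶  IIEI  (L5)  txn=BusRd  M[L5]=40
step 4: P1: load  L0  ⟶  SSSI  (L0)  txn=BusRd  M[L0]=20
step 5: P2: store L0 := 51  ⟶  IIMI  (L0)  txn=BusUpgr  M[L0]=20
step 6: P2: load  L0  ⟶  IIMI  (L0)  txn=∅  M[L0]=20
step 7: P1: store L0 := 76  ⟶  IMII  (L0)  txn=BusRdX+Flush  M[L0]=51
step 8: P3: store L0 := 63  ⟶  IIIM  (L0)  txn=BusRdX+Flush  M[L0]=76
step 9: P3: load  L0  ⟶  IIIM  (L0)  txn=∅  M[L0]=76
step 10: P1: store L2 := 46  ⟶  IMII  (L2)  txn=BusRdX  M[L2]=0
step 11: P3: load  L3  ⟶  IIIE  (L3)  txn=BusRd  M[L3]=10
step 12: P2: load  L0  ⟶  IISS  (L0)  txn=BusRd+Flush  M[L0]=63
step 13: P0: load  L0  ⟶  SISS  (L0)  txn=BusRd  M[L0]=63
step 14: P3: load  L6  ⟶  IIIE  (L6)  txn=BusRd  M[L6]=0
step 15: P0: load  L0  ⟶  SISS  (L0)  txn=∅  M[L0]=63
step 16: P2: load  L5  ⟶  IIEI  (L5)  txn=∅  M[L5]=40
step 17: P3: load  L0  ⟶  SISS  (L0)  txn=∅  M[L0]=63
step 18: P2: store L0 := 19  ⟶  IIMI  (L0)  txn=BusUpgr  M[L0]=63
step 19: P2: store L0 := 8  ⟶  IIMI  (L0)  txn=∅  M[L0]=63
step 20: P0: store L0 := 44  ⟶  MIII  (L0)  txn=BusRdX+Flush  M[L0]=8
step 21: P1: load  L0  ⟶  SSII  (L0)  txn=BusRd+Flush  M[L0]=44
step 22: P0: load  L0  ⟶  SSII  (L0)  txn=∅  M[L0]=44
step 23: P0: load  L6  ⟶  SIIS  (L6)  txn=BusRd  M[L6]=0
step 24: P3: load  L0  ⟶  SSIS  (L0)  txn=BusRd  M[L0]=44
step 25: P3: store L6 := 23  ⟶  IIIM  (L6)  txn=BusUpgr  M[L6]=0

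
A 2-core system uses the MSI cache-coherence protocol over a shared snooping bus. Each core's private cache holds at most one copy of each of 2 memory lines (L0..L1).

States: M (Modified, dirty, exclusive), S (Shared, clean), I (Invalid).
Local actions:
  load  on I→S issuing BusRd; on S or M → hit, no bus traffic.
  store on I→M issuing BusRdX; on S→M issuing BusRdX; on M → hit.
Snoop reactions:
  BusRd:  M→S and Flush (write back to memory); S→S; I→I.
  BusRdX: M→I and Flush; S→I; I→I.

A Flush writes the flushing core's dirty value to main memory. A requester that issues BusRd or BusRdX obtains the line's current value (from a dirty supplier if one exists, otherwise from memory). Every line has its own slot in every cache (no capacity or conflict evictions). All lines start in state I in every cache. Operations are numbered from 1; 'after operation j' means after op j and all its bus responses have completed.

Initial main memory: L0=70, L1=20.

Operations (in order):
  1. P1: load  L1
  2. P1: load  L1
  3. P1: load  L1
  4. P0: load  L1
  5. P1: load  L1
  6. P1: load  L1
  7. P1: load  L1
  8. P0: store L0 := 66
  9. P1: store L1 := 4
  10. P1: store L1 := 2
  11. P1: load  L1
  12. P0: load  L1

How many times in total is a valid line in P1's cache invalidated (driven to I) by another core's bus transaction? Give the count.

1. P1: load  L1  bus=[BusRd]  L1: P0=I P1=S  mem[L1]=20
2. P1: load  L1  bus=[-]  L1: P0=I P1=S  mem[L1]=20
3. P1: load  L1  bus=[-]  L1: P0=I P1=S  mem[L1]=20
4. P0: load  L1  bus=[BusRd]  L1: P0=S P1=S  mem[L1]=20
5. P1: load  L1  bus=[-]  L1: P0=S P1=S  mem[L1]=20
6. P1: load  L1  bus=[-]  L1: P0=S P1=S  mem[L1]=20
7. P1: load  L1  bus=[-]  L1: P0=S P1=S  mem[L1]=20
8. P0: store L0 := 66  bus=[BusRdX]  L0: P0=M P1=I  mem[L0]=70
9. P1: store L1 := 4  bus=[BusRdX]  L1: P0=I P1=M  mem[L1]=20
10. P1: store L1 := 2  bus=[-]  L1: P0=I P1=M  mem[L1]=20
11. P1: load  L1  bus=[-]  L1: P0=I P1=M  mem[L1]=20
12. P0: load  L1  bus=[BusRd,Flush]  L1: P0=S P1=S  mem[L1]=2

invalidations = 0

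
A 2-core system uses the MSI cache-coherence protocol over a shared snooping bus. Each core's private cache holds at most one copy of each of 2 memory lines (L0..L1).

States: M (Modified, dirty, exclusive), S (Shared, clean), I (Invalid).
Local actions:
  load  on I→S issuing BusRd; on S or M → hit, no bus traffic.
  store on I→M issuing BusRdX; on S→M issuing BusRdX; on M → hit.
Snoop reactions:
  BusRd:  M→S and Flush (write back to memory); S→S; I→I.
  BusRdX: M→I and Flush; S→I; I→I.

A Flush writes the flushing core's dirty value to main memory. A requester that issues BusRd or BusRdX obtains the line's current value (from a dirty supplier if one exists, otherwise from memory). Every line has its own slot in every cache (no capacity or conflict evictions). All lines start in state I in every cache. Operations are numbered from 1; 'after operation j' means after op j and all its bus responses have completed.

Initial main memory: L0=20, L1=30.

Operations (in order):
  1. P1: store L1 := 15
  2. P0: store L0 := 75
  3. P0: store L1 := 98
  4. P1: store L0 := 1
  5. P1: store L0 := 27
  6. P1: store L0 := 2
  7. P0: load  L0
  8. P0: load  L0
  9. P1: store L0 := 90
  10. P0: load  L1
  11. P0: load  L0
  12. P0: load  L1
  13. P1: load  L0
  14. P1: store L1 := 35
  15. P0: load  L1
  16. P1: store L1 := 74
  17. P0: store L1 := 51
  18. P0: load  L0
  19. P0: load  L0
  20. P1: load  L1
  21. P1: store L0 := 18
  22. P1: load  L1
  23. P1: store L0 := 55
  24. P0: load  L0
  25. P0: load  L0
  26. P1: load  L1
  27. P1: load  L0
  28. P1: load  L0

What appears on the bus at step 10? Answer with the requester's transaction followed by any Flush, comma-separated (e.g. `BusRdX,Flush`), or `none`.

bus = none

  op1 P1: store L1 := 15 → I/M on L1; bus BusRdX; mem=30
  op2 P0: store L0 := 75 → M/I on L0; bus BusRdX; mem=20
  op3 P0: store L1 := 98 → M/I on L1; bus BusRdX Flush; mem=15
  op4 P1: store L0 := 1 → I/M on L0; bus BusRdX Flush; mem=75
  op5 P1: store L0 := 27 → I/M on L0; bus (none); mem=75
  op6 P1: store L0 := 2 → I/M on L0; bus (none); mem=75
  op7 P0: load  L0 → S/S on L0; bus BusRd Flush; mem=2
  op8 P0: load  L0 → S/S on L0; bus (none); mem=2
  op9 P1: store L0 := 90 → I/M on L0; bus BusRdX; mem=2
  op10 P0: load  L1 → M/I on L1; bus (none); mem=15
  op11 P0: load  L0 → S/S on L0; bus BusRd Flush; mem=90
  op12 P0: load  L1 → M/I on L1; bus (none); mem=15
  op13 P1: load  L0 → S/S on L0; bus (none); mem=90
  op14 P1: store L1 := 35 → I/M on L1; bus BusRdX Flush; mem=98
  op15 P0: load  L1 → S/S on L1; bus BusRd Flush; mem=35
  op16 P1: store L1 := 74 → I/M on L1; bus BusRdX; mem=35
  op17 P0: store L1 := 51 → M/I on L1; bus BusRdX Flush; mem=74
  op18 P0: load  L0 → S/S on L0; bus (none); mem=90
  op19 P0: load  L0 → S/S on L0; bus (none); mem=90
  op20 P1: load  L1 → S/S on L1; bus BusRd Flush; mem=51
  op21 P1: store L0 := 18 → I/M on L0; bus BusRdX; mem=90
  op22 P1: load  L1 → S/S on L1; bus (none); mem=51
  op23 P1: store L0 := 55 → I/M on L0; bus (none); mem=90
  op24 P0: load  L0 → S/S on L0; bus BusRd Flush; mem=55
  op25 P0: load  L0 → S/S on L0; bus (none); mem=55
  op26 P1: load  L1 → S/S on L1; bus (none); mem=51
  op27 P1: load  L0 → S/S on L0; bus (none); mem=55
  op28 P1: load  L0 → S/S on L0; bus (none); mem=55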